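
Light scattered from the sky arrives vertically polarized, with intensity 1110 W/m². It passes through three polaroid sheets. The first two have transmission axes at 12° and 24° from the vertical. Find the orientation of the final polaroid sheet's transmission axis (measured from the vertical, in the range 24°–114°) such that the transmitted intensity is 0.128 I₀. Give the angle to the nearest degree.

I₁ = I₀ cos²(12° − 0°) = I₀ cos²(12°) = 0.9568 I₀.
I₂ = I₁ cos²(24° − 12°) = 0.9568 I₀ · cos²(12°) = 0.9154 I₀.
Need I₃/I₀ = 0.128, so cos²(θ − 24°) = 0.128 / 0.9154 = 0.1398.
θ − 24° = arccos(√0.1398) = 68.0°, giving θ ≈ 24 + 68.0 = 92.0°.

θ ≈ 92°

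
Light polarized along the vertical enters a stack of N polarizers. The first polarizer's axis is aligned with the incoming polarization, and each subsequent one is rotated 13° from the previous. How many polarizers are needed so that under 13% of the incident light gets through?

First polarizer is aligned with the polarization: full transmission.
Each further stage multiplies by cos²(13°) = 0.9494.
After N polarizers: T = 0.9494^(N−1). Require T < 0.13 ⇒ N−1 > ln(0.13)/ln(0.9494) = 39.29, so N−1 ≥ 40 and N = 41.
Check: N=41 gives T = 0.1253 < 0.13; N=40 gives T = 0.132.

N = 41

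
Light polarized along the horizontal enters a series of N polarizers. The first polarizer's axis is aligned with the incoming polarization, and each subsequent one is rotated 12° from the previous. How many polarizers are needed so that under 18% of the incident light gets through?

N = 40

First polarizer is aligned with the polarization: full transmission.
Each further stage multiplies by cos²(12°) = 0.9568.
After N polarizers: T = 0.9568^(N−1). Require T < 0.18 ⇒ N−1 > ln(0.18)/ln(0.9568) = 38.81, so N−1 ≥ 39 and N = 40.
Check: N=40 gives T = 0.1785 < 0.18; N=39 gives T = 0.1865.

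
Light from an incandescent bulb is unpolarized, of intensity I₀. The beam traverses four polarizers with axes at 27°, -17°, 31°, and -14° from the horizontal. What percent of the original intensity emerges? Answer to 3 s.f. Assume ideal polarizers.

≈ 5.79%

Unpolarized light through the first polarizer → I₁ = ½ I₀, now polarized at 27°.
I₂ = I₁ cos²(-17° − 27°) = 0.5 I₀ · cos²(44°) = 0.2587 I₀.
I₃ = I₂ cos²(31° + 17°) = 0.2587 I₀ · cos²(48°) = 0.1158 I₀.
I₄ = I₃ cos²(-14° − 31°) = 0.1158 I₀ · cos²(45°) = 0.05792 I₀.
That is 5.792% of the incident intensity.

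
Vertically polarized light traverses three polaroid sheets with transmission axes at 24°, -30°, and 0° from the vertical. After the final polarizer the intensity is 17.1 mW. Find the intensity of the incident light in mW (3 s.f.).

I₀ ≈ 79.1 mW

By Malus's law, I₁ = I₀ cos²(24° − 0°) = I₀ cos²(24°) = 0.8346 I₀.
I₂ = I₁ cos²(-30° − 24°) = 0.8346 I₀ · cos²(54°) = 0.2883 I₀.
I₃ = I₂ cos²(0° + 30°) = 0.2883 I₀ · cos²(30°) = 0.2163 I₀.
So 17.1 mW = 0.2163 I₀, giving I₀ = 17.1/0.2163 = 79.07 mW.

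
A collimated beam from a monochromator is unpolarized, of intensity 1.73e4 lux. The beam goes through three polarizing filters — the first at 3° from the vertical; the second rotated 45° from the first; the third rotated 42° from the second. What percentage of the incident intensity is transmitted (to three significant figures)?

Unpolarized light through the first polarizer → I₁ = 1.73e4 lux/2 = 8650 lux, polarized at 3°.
I₂ = I₁ · cos²(45°) = 8650 · 0.5 = 4325 lux.
I₃ = I₂ · cos²(42°) = 4325 · 0.5523 = 2389 lux.
That is 13.81% of the incident intensity.

≈ 13.8%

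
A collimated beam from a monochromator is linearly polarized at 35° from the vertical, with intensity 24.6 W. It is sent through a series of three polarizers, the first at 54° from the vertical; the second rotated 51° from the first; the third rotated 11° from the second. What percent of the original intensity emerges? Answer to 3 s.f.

I₁ = 24.6 W · cos²(19°) = 21.99 W.
I₂ = I₁ · cos²(51°) = 21.99 · 0.396 = 8.71 W.
I₃ = I₂ · cos²(11°) = 8.71 · 0.9636 = 8.393 W.
That is 34.12% of the incident intensity.

≈ 34.1%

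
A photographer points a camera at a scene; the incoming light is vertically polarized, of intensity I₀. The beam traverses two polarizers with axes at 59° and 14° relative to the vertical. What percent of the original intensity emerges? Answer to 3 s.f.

≈ 13.3%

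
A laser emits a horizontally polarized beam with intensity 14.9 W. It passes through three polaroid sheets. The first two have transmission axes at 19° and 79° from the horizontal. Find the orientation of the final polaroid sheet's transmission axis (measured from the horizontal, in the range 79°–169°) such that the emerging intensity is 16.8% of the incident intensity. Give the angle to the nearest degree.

θ ≈ 109°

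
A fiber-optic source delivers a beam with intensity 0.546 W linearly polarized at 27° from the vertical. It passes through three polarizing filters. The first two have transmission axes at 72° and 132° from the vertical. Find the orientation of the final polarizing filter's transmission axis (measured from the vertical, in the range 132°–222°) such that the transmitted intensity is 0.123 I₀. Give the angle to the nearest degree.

By Malus's law, I₁ = I₀ cos²(72° − 27°) = I₀ cos²(45°) = 0.5 I₀.
I₂ = I₁ cos²(132° − 72°) = 0.5 I₀ · cos²(60°) = 0.125 I₀.
Need I₃/I₀ = 0.123, so cos²(θ − 132°) = 0.123 / 0.125 = 0.984.
θ − 132° = arccos(√0.984) = 7.3°, giving θ ≈ 132 + 7.3 = 139.3°.

θ ≈ 139°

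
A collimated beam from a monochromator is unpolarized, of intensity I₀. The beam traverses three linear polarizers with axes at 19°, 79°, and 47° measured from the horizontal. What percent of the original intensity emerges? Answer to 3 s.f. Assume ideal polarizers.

Unpolarized light through the first polarizer → I₁ = ½ I₀, now polarized at 19°.
I₂ = I₁ cos²(79° − 19°) = 0.5 I₀ · cos²(60°) = 0.125 I₀.
I₃ = I₂ cos²(47° − 79°) = 0.125 I₀ · cos²(32°) = 0.0899 I₀.
That is 8.99% of the incident intensity.

≈ 8.99%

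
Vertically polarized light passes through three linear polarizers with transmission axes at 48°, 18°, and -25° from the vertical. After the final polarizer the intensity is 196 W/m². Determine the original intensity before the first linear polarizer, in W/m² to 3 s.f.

I₁ = I₀ cos²(48° − 0°) = I₀ cos²(48°) = 0.4477 I₀.
I₂ = I₁ cos²(18° − 48°) = 0.4477 I₀ · cos²(30°) = 0.3358 I₀.
I₃ = I₂ cos²(-25° − 18°) = 0.3358 I₀ · cos²(43°) = 0.1796 I₀.
So 196 W/m² = 0.1796 I₀, giving I₀ = 196/0.1796 = 1091 W/m².

I₀ ≈ 1090 W/m²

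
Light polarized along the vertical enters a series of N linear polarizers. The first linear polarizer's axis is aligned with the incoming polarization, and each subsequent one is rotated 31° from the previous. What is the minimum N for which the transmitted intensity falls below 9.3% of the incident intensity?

N = 9

First polarizer is aligned with the polarization: full transmission.
Each further stage multiplies by cos²(31°) = 0.7347.
After N polarizers: T = 0.7347^(N−1). Require T < 0.093 ⇒ N−1 > ln(0.093)/ln(0.7347) = 7.71, so N−1 ≥ 8 and N = 9.
Check: N=9 gives T = 0.08493 < 0.093; N=8 gives T = 0.1156.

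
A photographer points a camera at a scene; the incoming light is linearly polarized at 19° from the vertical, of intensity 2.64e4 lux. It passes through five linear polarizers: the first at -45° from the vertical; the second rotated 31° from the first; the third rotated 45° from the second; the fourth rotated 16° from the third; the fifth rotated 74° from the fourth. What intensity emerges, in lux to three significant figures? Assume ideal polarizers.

I ≈ 131 lux

By Malus's law, I₁ = 2.64e4 lux · cos²(64°) = 5073 lux.
I₂ = I₁ · cos²(31°) = 5073 · 0.7347 = 3728 lux.
I₃ = I₂ · cos²(45°) = 3728 · 0.5 = 1864 lux.
I₄ = I₃ · cos²(16°) = 1864 · 0.924 = 1722 lux.
I₅ = I₄ · cos²(74°) = 1722 · 0.07598 = 130.8 lux.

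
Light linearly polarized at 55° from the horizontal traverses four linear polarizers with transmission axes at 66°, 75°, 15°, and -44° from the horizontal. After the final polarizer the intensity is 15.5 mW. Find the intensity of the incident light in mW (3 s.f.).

I₀ ≈ 249 mW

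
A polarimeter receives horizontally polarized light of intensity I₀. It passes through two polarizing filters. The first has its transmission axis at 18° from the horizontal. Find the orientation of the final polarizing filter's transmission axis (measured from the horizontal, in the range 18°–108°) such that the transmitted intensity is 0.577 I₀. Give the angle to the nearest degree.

θ ≈ 55°

I₁ = I₀ cos²(18° − 0°) = I₀ cos²(18°) = 0.9045 I₀.
Need I₂/I₀ = 0.577, so cos²(θ − 18°) = 0.577 / 0.9045 = 0.6379.
θ − 18° = arccos(√0.6379) = 37.0°, giving θ ≈ 18 + 37.0 = 55.0°.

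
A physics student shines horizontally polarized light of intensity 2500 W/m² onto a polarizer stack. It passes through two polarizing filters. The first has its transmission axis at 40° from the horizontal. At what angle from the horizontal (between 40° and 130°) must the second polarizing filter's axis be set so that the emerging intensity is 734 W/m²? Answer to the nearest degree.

By Malus's law, I₁ = I₀ cos²(40° − 0°) = I₀ cos²(40°) = 0.5868 I₀.
Target fraction: 734 / 2500 W/m² = 0.2936 of I₀.
Need I₂/I₀ = 0.2936, so cos²(θ − 40°) = 0.2936 / 0.5868 = 0.5003.
θ − 40° = arccos(√0.5003) = 45.0°, giving θ ≈ 40 + 45.0 = 85.0°.

θ ≈ 85°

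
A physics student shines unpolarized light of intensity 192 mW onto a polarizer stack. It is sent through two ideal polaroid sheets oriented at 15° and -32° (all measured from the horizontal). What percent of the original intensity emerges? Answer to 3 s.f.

Unpolarized light through the first polarizer → I₁ = 192 mW/2 = 96 mW, polarized at 15°.
I₂ = I₁ · cos²(47°) = 96 · 0.4651 = 44.65 mW.
That is 23.26% of the incident intensity.

≈ 23.3%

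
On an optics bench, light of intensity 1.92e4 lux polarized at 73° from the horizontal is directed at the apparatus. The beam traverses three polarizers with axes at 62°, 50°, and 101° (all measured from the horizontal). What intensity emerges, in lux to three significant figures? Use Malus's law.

I ≈ 7010 lux

By Malus's law, I₁ = 1.92e4 lux · cos²(11°) = 1.85e+04 lux.
I₂ = I₁ · cos²(12°) = 1.85e+04 · 0.9568 = 1.77e+04 lux.
I₃ = I₂ · cos²(51°) = 1.77e+04 · 0.396 = 7010 lux.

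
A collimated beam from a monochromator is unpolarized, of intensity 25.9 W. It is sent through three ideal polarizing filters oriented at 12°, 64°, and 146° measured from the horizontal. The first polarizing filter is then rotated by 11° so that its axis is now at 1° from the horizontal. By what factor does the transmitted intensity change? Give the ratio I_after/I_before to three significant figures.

I_new/I_old ≈ 0.544

Before rotation:
Unpolarized light through the first polarizer → I₁ = ½ I₀, now polarized at 12°.
I₂ = I₁ cos²(64° − 12°) = 0.5 I₀ · cos²(52°) = 0.1895 I₀.
I₃ = I₂ cos²(146° − 64°) = 0.1895 I₀ · cos²(82°) = 0.003671 I₀.
After rotation:
Unpolarized light through the first polarizer → I₁ = ½ I₀, now polarized at 1°.
I₂ = I₁ cos²(64° − 1°) = 0.5 I₀ · cos²(63°) = 0.1031 I₀.
I₃ = I₂ cos²(146° − 64°) = 0.1031 I₀ · cos²(82°) = 0.001996 I₀.
Ratio = 0.001996 / 0.003671 = 0.5438.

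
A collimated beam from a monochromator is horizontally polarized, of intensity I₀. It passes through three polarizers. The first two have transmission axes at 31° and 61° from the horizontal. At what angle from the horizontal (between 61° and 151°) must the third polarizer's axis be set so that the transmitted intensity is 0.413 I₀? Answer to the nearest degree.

I₁ = I₀ cos²(31° − 0°) = I₀ cos²(31°) = 0.7347 I₀.
I₂ = I₁ cos²(61° − 31°) = 0.7347 I₀ · cos²(30°) = 0.5511 I₀.
Need I₃/I₀ = 0.413, so cos²(θ − 61°) = 0.413 / 0.5511 = 0.7495.
θ − 61° = arccos(√0.7495) = 30.0°, giving θ ≈ 61 + 30.0 = 91.0°.

θ ≈ 91°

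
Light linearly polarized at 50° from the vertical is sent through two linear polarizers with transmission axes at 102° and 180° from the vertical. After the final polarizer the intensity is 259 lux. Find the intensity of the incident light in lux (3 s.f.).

I₀ ≈ 1.58e4 lux

I₁ = I₀ cos²(102° − 50°) = I₀ cos²(52°) = 0.379 I₀.
I₂ = I₁ cos²(180° − 102°) = 0.379 I₀ · cos²(78°) = 0.01638 I₀.
So 259 lux = 0.01638 I₀, giving I₀ = 259/0.01638 = 1.581e+04 lux.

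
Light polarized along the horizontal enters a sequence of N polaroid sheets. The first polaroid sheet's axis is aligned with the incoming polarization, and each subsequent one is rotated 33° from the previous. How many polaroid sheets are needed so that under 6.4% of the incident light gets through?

First polarizer is aligned with the polarization: full transmission.
Each further stage multiplies by cos²(33°) = 0.7034.
After N polarizers: T = 0.7034^(N−1). Require T < 0.064 ⇒ N−1 > ln(0.064)/ln(0.7034) = 7.81, so N−1 ≥ 8 and N = 9.
Check: N=9 gives T = 0.0599 < 0.064; N=8 gives T = 0.08517.

N = 9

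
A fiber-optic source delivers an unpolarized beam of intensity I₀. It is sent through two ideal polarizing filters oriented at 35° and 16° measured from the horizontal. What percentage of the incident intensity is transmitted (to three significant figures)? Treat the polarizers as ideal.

≈ 44.7%

Unpolarized light through the first polarizer → I₁ = ½ I₀, now polarized at 35°.
I₂ = I₁ cos²(16° − 35°) = 0.5 I₀ · cos²(19°) = 0.447 I₀.
That is 44.7% of the incident intensity.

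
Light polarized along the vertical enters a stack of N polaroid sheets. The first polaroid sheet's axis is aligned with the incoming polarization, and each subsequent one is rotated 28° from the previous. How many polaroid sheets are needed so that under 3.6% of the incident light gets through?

N = 15

First polarizer is aligned with the polarization: full transmission.
Each further stage multiplies by cos²(28°) = 0.7796.
After N polarizers: T = 0.7796^(N−1). Require T < 0.036 ⇒ N−1 > ln(0.036)/ln(0.7796) = 13.35, so N−1 ≥ 14 and N = 15.
Check: N=15 gives T = 0.03063 < 0.036; N=14 gives T = 0.03929.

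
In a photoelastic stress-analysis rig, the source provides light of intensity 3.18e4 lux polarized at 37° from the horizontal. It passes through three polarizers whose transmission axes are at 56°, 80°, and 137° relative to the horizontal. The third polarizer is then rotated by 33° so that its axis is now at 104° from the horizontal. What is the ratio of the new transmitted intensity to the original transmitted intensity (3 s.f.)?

Before rotation:
I₁ = I₀ cos²(56° − 37°) = I₀ cos²(19°) = 0.894 I₀.
I₂ = I₁ cos²(80° − 56°) = 0.894 I₀ · cos²(24°) = 0.7461 I₀.
I₃ = I₂ cos²(137° − 80°) = 0.7461 I₀ · cos²(57°) = 0.2213 I₀.
After rotation:
I₁ = I₀ cos²(56° − 37°) = I₀ cos²(19°) = 0.894 I₀.
I₂ = I₁ cos²(80° − 56°) = 0.894 I₀ · cos²(24°) = 0.7461 I₀.
I₃ = I₂ cos²(104° − 80°) = 0.7461 I₀ · cos²(24°) = 0.6227 I₀.
Ratio = 0.6227 / 0.2213 = 2.813.

I_new/I_old ≈ 2.81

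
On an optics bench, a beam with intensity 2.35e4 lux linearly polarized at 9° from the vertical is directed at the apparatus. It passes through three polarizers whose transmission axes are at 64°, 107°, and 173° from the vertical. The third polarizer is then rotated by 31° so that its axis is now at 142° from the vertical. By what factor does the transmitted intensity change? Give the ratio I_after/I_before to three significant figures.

I_new/I_old ≈ 4.06

Before rotation:
I₁ = I₀ cos²(64° − 9°) = I₀ cos²(55°) = 0.329 I₀.
I₂ = I₁ cos²(107° − 64°) = 0.329 I₀ · cos²(43°) = 0.176 I₀.
I₃ = I₂ cos²(173° − 107°) = 0.176 I₀ · cos²(66°) = 0.02911 I₀.
After rotation:
I₁ = I₀ cos²(64° − 9°) = I₀ cos²(55°) = 0.329 I₀.
I₂ = I₁ cos²(107° − 64°) = 0.329 I₀ · cos²(43°) = 0.176 I₀.
I₃ = I₂ cos²(142° − 107°) = 0.176 I₀ · cos²(35°) = 0.1181 I₀.
Ratio = 0.1181 / 0.02911 = 4.056.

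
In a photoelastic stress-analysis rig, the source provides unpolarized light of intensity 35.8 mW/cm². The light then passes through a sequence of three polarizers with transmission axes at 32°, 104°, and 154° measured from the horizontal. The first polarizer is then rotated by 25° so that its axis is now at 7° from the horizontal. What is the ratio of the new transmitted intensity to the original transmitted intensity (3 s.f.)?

Before rotation:
Unpolarized light through the first polarizer → I₁ = ½ I₀, now polarized at 32°.
I₂ = I₁ cos²(104° − 32°) = 0.5 I₀ · cos²(72°) = 0.04775 I₀.
I₃ = I₂ cos²(154° − 104°) = 0.04775 I₀ · cos²(50°) = 0.01973 I₀.
After rotation:
Unpolarized light through the first polarizer → I₁ = ½ I₀, now polarized at 7°.
Angle between axes 1 and 2: 83°. I₂ = 0.5 I₀ · cos²(83°) = 0.007426 I₀.
I₃ = I₂ cos²(154° − 104°) = 0.007426 I₀ · cos²(50°) = 0.003068 I₀.
Ratio = 0.003068 / 0.01973 = 0.1555.

I_new/I_old ≈ 0.156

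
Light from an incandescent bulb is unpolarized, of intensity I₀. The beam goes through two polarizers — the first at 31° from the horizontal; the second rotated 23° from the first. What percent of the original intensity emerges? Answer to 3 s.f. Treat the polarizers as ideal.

≈ 42.4%

Unpolarized light through the first polarizer → I₁ = ½ I₀, now polarized at 31°.
I₂ = I₁ cos²(23°) = 0.5 · 0.8473 I₀ = 0.4237 I₀.
That is 42.37% of the incident intensity.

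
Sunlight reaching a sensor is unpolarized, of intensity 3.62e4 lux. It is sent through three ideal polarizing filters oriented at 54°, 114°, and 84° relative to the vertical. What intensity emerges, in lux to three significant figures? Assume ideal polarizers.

Unpolarized light through the first polarizer → I₁ = 3.62e4 lux/2 = 1.81e+04 lux, polarized at 54°.
I₂ = I₁ · cos²(60°) = 1.81e+04 · 0.25 = 4525 lux.
I₃ = I₂ · cos²(30°) = 4525 · 0.75 = 3394 lux.

I ≈ 3390 lux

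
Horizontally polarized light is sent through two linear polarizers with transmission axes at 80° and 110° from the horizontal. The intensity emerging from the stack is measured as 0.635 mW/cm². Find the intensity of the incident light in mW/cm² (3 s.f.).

By Malus's law, I₁ = I₀ cos²(80° − 0°) = I₀ cos²(80°) = 0.03015 I₀.
I₂ = I₁ cos²(110° − 80°) = 0.03015 I₀ · cos²(30°) = 0.02262 I₀.
So 0.635 mW/cm² = 0.02262 I₀, giving I₀ = 0.635/0.02262 = 28.08 mW/cm².

I₀ ≈ 28.1 mW/cm²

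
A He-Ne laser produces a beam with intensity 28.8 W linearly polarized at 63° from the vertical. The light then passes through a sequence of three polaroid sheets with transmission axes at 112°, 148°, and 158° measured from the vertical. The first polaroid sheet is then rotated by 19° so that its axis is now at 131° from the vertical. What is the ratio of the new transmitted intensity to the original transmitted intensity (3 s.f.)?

Before rotation:
I₁ = I₀ cos²(112° − 63°) = I₀ cos²(49°) = 0.4304 I₀.
I₂ = I₁ cos²(148° − 112°) = 0.4304 I₀ · cos²(36°) = 0.2817 I₀.
I₃ = I₂ cos²(158° − 148°) = 0.2817 I₀ · cos²(10°) = 0.2732 I₀.
After rotation:
I₁ = I₀ cos²(131° − 63°) = I₀ cos²(68°) = 0.1403 I₀.
I₂ = I₁ cos²(148° − 131°) = 0.1403 I₀ · cos²(17°) = 0.1283 I₀.
I₃ = I₂ cos²(158° − 148°) = 0.1283 I₀ · cos²(10°) = 0.1245 I₀.
Ratio = 0.1245 / 0.2732 = 0.4556.

I_new/I_old ≈ 0.456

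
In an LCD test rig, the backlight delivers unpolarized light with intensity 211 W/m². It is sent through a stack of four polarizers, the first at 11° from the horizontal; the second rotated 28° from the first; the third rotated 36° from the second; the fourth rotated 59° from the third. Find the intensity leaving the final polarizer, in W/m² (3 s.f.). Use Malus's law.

I ≈ 14.3 W/m²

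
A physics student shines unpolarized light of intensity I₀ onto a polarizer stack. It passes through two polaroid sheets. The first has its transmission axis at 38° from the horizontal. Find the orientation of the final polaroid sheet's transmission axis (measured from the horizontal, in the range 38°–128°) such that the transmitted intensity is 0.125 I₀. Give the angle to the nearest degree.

θ ≈ 98°

Unpolarized light through the first polarizer → I₁ = ½ I₀, now polarized at 38°.
Need I₂/I₀ = 0.125, so cos²(θ − 38°) = 0.125 / 0.5 = 0.25.
θ − 38° = arccos(√0.25) = 60.0°, giving θ ≈ 38 + 60.0 = 98.0°.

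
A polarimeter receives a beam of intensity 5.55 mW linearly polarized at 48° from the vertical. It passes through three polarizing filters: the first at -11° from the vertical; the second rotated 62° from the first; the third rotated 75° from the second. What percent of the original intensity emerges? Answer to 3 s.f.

≈ 0.392%

By Malus's law, I₁ = 5.55 mW · cos²(59°) = 1.472 mW.
I₂ = I₁ · cos²(62°) = 1.472 · 0.2204 = 0.3245 mW.
I₃ = I₂ · cos²(75°) = 0.3245 · 0.06699 = 0.02174 mW.
That is 0.3916% of the incident intensity.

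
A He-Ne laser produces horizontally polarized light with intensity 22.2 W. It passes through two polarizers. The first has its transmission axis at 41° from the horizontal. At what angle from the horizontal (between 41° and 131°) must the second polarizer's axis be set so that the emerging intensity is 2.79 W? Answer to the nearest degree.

θ ≈ 103°

I₁ = I₀ cos²(41° − 0°) = I₀ cos²(41°) = 0.5696 I₀.
Target fraction: 2.79 / 22.2 W = 0.1257 of I₀.
Need I₂/I₀ = 0.1257, so cos²(θ − 41°) = 0.1257 / 0.5696 = 0.2206.
θ − 41° = arccos(√0.2206) = 62.0°, giving θ ≈ 41 + 62.0 = 103.0°.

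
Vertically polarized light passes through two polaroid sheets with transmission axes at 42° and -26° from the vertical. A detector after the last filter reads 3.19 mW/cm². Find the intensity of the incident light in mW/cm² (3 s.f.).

By Malus's law, I₁ = I₀ cos²(42° − 0°) = I₀ cos²(42°) = 0.5523 I₀.
I₂ = I₁ cos²(-26° − 42°) = 0.5523 I₀ · cos²(68°) = 0.0775 I₀.
So 3.19 mW/cm² = 0.0775 I₀, giving I₀ = 3.19/0.0775 = 41.16 mW/cm².

I₀ ≈ 41.2 mW/cm²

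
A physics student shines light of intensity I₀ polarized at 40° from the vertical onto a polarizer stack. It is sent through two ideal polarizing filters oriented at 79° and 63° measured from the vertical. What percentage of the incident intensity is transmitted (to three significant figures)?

≈ 55.8%

I₁ = I₀ cos²(79° − 40°) = I₀ cos²(39°) = 0.604 I₀.
I₂ = I₁ cos²(63° − 79°) = 0.604 I₀ · cos²(16°) = 0.5581 I₀.
That is 55.81% of the incident intensity.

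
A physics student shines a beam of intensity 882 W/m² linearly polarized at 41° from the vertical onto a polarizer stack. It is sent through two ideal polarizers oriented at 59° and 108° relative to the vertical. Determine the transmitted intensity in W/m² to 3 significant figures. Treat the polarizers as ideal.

I ≈ 343 W/m²

By Malus's law, I₁ = 882 W/m² · cos²(18°) = 797.8 W/m².
I₂ = I₁ · cos²(49°) = 797.8 · 0.4304 = 343.4 W/m².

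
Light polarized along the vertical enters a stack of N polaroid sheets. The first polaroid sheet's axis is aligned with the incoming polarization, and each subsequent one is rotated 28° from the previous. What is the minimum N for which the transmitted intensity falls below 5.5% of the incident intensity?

N = 13

First polarizer is aligned with the polarization: full transmission.
Each further stage multiplies by cos²(28°) = 0.7796.
After N polarizers: T = 0.7796^(N−1). Require T < 0.055 ⇒ N−1 > ln(0.055)/ln(0.7796) = 11.65, so N−1 ≥ 12 and N = 13.
Check: N=13 gives T = 0.0504 < 0.055; N=12 gives T = 0.06465.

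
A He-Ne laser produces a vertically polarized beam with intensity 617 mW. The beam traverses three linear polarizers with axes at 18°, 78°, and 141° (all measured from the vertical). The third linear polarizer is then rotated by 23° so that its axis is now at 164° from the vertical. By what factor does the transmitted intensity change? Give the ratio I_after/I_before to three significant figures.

I_new/I_old ≈ 0.0236

Before rotation:
I₁ = I₀ cos²(18° − 0°) = I₀ cos²(18°) = 0.9045 I₀.
I₂ = I₁ cos²(78° − 18°) = 0.9045 I₀ · cos²(60°) = 0.2261 I₀.
I₃ = I₂ cos²(141° − 78°) = 0.2261 I₀ · cos²(63°) = 0.04661 I₀.
After rotation:
I₁ = I₀ cos²(18° − 0°) = I₀ cos²(18°) = 0.9045 I₀.
I₂ = I₁ cos²(78° − 18°) = 0.9045 I₀ · cos²(60°) = 0.2261 I₀.
I₃ = I₂ cos²(164° − 78°) = 0.2261 I₀ · cos²(86°) = 0.0011 I₀.
Ratio = 0.0011 / 0.04661 = 0.02361.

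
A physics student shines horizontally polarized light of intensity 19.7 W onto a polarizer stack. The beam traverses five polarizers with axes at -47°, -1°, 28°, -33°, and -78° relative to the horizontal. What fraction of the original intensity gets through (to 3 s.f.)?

I/I₀ ≈ 0.0202

I₁ = 19.7 W · cos²(47°) = 9.163 W.
I₂ = I₁ · cos²(46°) = 9.163 · 0.4826 = 4.422 W.
I₃ = I₂ · cos²(29°) = 4.422 · 0.765 = 3.382 W.
I₄ = I₃ · cos²(61°) = 3.382 · 0.235 = 0.795 W.
I₅ = I₄ · cos²(45°) = 0.795 · 0.5 = 0.3975 W.
Transmitted fraction = 0.02018.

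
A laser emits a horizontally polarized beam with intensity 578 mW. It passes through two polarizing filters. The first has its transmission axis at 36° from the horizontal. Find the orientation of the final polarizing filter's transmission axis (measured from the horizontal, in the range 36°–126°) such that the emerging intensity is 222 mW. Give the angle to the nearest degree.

θ ≈ 76°

I₁ = I₀ cos²(36° − 0°) = I₀ cos²(36°) = 0.6545 I₀.
Target fraction: 222 / 578 mW = 0.3841 of I₀.
Need I₂/I₀ = 0.3841, so cos²(θ − 36°) = 0.3841 / 0.6545 = 0.5868.
θ − 36° = arccos(√0.5868) = 40.0°, giving θ ≈ 36 + 40.0 = 76.0°.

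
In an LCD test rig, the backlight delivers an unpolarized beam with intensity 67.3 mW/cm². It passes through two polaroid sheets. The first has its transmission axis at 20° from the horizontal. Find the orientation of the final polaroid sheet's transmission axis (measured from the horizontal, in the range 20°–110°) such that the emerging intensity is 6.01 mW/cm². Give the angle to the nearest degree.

θ ≈ 85°

Unpolarized light through the first polarizer → I₁ = ½ I₀, now polarized at 20°.
Target fraction: 6.01 / 67.3 mW/cm² = 0.0893 of I₀.
Need I₂/I₀ = 0.0893, so cos²(θ − 20°) = 0.0893 / 0.5 = 0.1786.
θ − 20° = arccos(√0.1786) = 65.0°, giving θ ≈ 20 + 65.0 = 85.0°.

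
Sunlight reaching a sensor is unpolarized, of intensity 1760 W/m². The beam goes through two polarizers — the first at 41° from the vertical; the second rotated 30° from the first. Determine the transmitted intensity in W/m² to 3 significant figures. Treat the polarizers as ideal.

Unpolarized light through the first polarizer → I₁ = 1760 W/m²/2 = 880 W/m², polarized at 41°.
I₂ = I₁ · cos²(30°) = 880 · 0.75 = 660 W/m².

I ≈ 660 W/m²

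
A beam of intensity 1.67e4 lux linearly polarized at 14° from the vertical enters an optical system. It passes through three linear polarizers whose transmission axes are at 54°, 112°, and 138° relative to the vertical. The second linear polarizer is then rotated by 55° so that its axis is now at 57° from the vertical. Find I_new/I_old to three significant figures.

Before rotation:
I₁ = I₀ cos²(54° − 14°) = I₀ cos²(40°) = 0.5868 I₀.
I₂ = I₁ cos²(112° − 54°) = 0.5868 I₀ · cos²(58°) = 0.1648 I₀.
I₃ = I₂ cos²(138° − 112°) = 0.1648 I₀ · cos²(26°) = 0.1331 I₀.
After rotation:
I₁ = I₀ cos²(54° − 14°) = I₀ cos²(40°) = 0.5868 I₀.
I₂ = I₁ cos²(57° − 54°) = 0.5868 I₀ · cos²(3°) = 0.5852 I₀.
I₃ = I₂ cos²(138° − 57°) = 0.5852 I₀ · cos²(81°) = 0.01432 I₀.
Ratio = 0.01432 / 0.1331 = 0.1076.

I_new/I_old ≈ 0.108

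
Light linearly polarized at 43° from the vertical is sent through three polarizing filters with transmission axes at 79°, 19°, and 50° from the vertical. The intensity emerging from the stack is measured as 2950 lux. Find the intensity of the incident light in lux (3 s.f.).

I₁ = I₀ cos²(79° − 43°) = I₀ cos²(36°) = 0.6545 I₀.
I₂ = I₁ cos²(19° − 79°) = 0.6545 I₀ · cos²(60°) = 0.1636 I₀.
I₃ = I₂ cos²(50° − 19°) = 0.1636 I₀ · cos²(31°) = 0.1202 I₀.
So 2950 lux = 0.1202 I₀, giving I₀ = 2950/0.1202 = 2.454e+04 lux.

I₀ ≈ 2.45e4 lux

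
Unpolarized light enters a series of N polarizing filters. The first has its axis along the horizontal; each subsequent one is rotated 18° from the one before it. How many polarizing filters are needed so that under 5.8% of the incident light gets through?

N = 23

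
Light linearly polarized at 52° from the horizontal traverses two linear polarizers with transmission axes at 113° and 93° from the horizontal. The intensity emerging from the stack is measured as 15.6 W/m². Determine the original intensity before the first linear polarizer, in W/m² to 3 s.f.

I₁ = I₀ cos²(113° − 52°) = I₀ cos²(61°) = 0.235 I₀.
I₂ = I₁ cos²(93° − 113°) = 0.235 I₀ · cos²(20°) = 0.2075 I₀.
So 15.6 W/m² = 0.2075 I₀, giving I₀ = 15.6/0.2075 = 75.16 W/m².

I₀ ≈ 75.2 W/m²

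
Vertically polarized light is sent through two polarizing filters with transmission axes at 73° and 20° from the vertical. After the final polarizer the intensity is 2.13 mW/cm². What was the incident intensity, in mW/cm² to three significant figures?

I₀ ≈ 68.8 mW/cm²

By Malus's law, I₁ = I₀ cos²(73° − 0°) = I₀ cos²(73°) = 0.08548 I₀.
I₂ = I₁ cos²(20° − 73°) = 0.08548 I₀ · cos²(53°) = 0.03096 I₀.
So 2.13 mW/cm² = 0.03096 I₀, giving I₀ = 2.13/0.03096 = 68.8 mW/cm².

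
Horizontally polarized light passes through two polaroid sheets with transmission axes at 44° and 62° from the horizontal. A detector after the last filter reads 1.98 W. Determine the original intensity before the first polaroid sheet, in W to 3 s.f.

I₀ ≈ 4.23 W

I₁ = I₀ cos²(44° − 0°) = I₀ cos²(44°) = 0.5174 I₀.
I₂ = I₁ cos²(62° − 44°) = 0.5174 I₀ · cos²(18°) = 0.468 I₀.
So 1.98 W = 0.468 I₀, giving I₀ = 1.98/0.468 = 4.23 W.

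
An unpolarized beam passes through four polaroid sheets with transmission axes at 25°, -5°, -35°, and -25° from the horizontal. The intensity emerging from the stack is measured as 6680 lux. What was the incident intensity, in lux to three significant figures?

I₀ ≈ 2.45e4 lux

Unpolarized light through the first polarizer → I₁ = ½ I₀, now polarized at 25°.
I₂ = I₁ cos²(-5° − 25°) = 0.5 I₀ · cos²(30°) = 0.375 I₀.
I₃ = I₂ cos²(-35° + 5°) = 0.375 I₀ · cos²(30°) = 0.2813 I₀.
I₄ = I₃ cos²(-25° + 35°) = 0.2813 I₀ · cos²(10°) = 0.2728 I₀.
So 6680 lux = 0.2728 I₀, giving I₀ = 6680/0.2728 = 2.449e+04 lux.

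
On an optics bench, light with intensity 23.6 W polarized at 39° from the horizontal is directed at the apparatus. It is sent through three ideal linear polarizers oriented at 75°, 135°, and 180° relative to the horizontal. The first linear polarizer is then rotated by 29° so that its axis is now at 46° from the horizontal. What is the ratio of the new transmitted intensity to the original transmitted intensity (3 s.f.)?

Before rotation:
I₁ = I₀ cos²(75° − 39°) = I₀ cos²(36°) = 0.6545 I₀.
I₂ = I₁ cos²(135° − 75°) = 0.6545 I₀ · cos²(60°) = 0.1636 I₀.
I₃ = I₂ cos²(180° − 135°) = 0.1636 I₀ · cos²(45°) = 0.08181 I₀.
After rotation:
I₁ = I₀ cos²(46° − 39°) = I₀ cos²(7°) = 0.9851 I₀.
I₂ = I₁ cos²(135° − 46°) = 0.9851 I₀ · cos²(89°) = 0.0003001 I₀.
I₃ = I₂ cos²(180° − 135°) = 0.0003001 I₀ · cos²(45°) = 0.00015 I₀.
Ratio = 0.00015 / 0.08181 = 0.001834.

I_new/I_old ≈ 0.00183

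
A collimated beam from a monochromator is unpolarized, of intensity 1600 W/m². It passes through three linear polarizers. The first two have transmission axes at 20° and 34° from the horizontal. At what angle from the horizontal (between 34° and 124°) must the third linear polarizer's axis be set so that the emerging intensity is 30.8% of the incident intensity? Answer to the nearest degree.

θ ≈ 70°

Unpolarized light through the first polarizer → I₁ = ½ I₀, now polarized at 20°.
I₂ = I₁ cos²(34° − 20°) = 0.5 I₀ · cos²(14°) = 0.4707 I₀.
Need I₃/I₀ = 0.308, so cos²(θ − 34°) = 0.308 / 0.4707 = 0.6543.
θ − 34° = arccos(√0.6543) = 36.0°, giving θ ≈ 34 + 36.0 = 70.0°.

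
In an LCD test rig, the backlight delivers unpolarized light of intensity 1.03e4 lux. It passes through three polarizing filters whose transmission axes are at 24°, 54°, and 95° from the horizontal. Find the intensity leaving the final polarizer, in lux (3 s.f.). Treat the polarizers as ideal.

I ≈ 2200 lux

Unpolarized light through the first polarizer → I₁ = 1.03e4 lux/2 = 5150 lux, polarized at 24°.
I₂ = I₁ · cos²(30°) = 5150 · 0.75 = 3863 lux.
I₃ = I₂ · cos²(41°) = 3863 · 0.5696 = 2200 lux.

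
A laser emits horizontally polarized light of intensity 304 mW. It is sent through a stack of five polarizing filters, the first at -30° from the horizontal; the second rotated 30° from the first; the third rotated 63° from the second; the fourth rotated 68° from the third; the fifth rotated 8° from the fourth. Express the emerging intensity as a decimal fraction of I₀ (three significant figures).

I/I₀ ≈ 0.0160

I₁ = 304 mW · cos²(30°) = 228 mW.
I₂ = I₁ · cos²(30°) = 228 · 0.75 = 171 mW.
I₃ = I₂ · cos²(63°) = 171 · 0.2061 = 35.24 mW.
I₄ = I₃ · cos²(68°) = 35.24 · 0.1403 = 4.946 mW.
I₅ = I₄ · cos²(8°) = 4.946 · 0.9806 = 4.85 mW.
Transmitted fraction = 0.01595.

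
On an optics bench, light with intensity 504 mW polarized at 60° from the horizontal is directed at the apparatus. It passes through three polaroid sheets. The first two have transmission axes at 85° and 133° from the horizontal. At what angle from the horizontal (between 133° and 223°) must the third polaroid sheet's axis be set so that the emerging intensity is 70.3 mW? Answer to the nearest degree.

By Malus's law, I₁ = I₀ cos²(85° − 60°) = I₀ cos²(25°) = 0.8214 I₀.
I₂ = I₁ cos²(133° − 85°) = 0.8214 I₀ · cos²(48°) = 0.3678 I₀.
Target fraction: 70.3 / 504 mW = 0.1395 of I₀.
Need I₃/I₀ = 0.1395, so cos²(θ − 133°) = 0.1395 / 0.3678 = 0.3793.
θ − 133° = arccos(√0.3793) = 52.0°, giving θ ≈ 133 + 52.0 = 185.0°.

θ ≈ 185°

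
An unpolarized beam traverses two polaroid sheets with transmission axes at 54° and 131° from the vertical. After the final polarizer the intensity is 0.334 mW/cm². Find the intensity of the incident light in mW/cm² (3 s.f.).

I₀ ≈ 13.2 mW/cm²

Unpolarized light through the first polarizer → I₁ = ½ I₀, now polarized at 54°.
I₂ = I₁ cos²(131° − 54°) = 0.5 I₀ · cos²(77°) = 0.0253 I₀.
So 0.334 mW/cm² = 0.0253 I₀, giving I₀ = 0.334/0.0253 = 13.2 mW/cm².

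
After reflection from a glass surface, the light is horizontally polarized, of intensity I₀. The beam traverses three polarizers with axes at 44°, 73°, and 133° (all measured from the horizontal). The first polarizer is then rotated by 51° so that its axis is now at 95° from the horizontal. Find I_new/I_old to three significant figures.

I_new/I_old ≈ 0.0165

Before rotation:
By Malus's law, I₁ = I₀ cos²(44° − 0°) = I₀ cos²(44°) = 0.5174 I₀.
I₂ = I₁ cos²(73° − 44°) = 0.5174 I₀ · cos²(29°) = 0.3958 I₀.
I₃ = I₂ cos²(133° − 73°) = 0.3958 I₀ · cos²(60°) = 0.09896 I₀.
After rotation:
I₁ = I₀ cos²(95° − 0°) = I₀ cos²(85°) = 0.007596 I₀.
I₂ = I₁ cos²(73° − 95°) = 0.007596 I₀ · cos²(22°) = 0.00653 I₀.
I₃ = I₂ cos²(133° − 73°) = 0.00653 I₀ · cos²(60°) = 0.001633 I₀.
Ratio = 0.001633 / 0.09896 = 0.0165.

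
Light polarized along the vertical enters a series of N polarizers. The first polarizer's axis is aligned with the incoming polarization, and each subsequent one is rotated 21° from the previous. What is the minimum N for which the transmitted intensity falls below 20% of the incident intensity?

N = 13

First polarizer is aligned with the polarization: full transmission.
Each further stage multiplies by cos²(21°) = 0.8716.
After N polarizers: T = 0.8716^(N−1). Require T < 0.20 ⇒ N−1 > ln(0.20)/ln(0.8716) = 11.71, so N−1 ≥ 12 and N = 13.
Check: N=13 gives T = 0.1922 < 0.20; N=12 gives T = 0.2205.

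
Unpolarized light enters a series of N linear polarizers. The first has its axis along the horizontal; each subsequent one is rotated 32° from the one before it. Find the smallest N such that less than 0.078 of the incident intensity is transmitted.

First polarizer halves the unpolarized light: factor 1/2.
Each further stage multiplies by cos²(32°) = 0.7192.
After N polarizers: T = 0.5·0.7192^(N−1). Require T < 0.078 ⇒ N−1 > ln(0.078/0.5)/ln(0.7192) = 5.64, so N−1 ≥ 6 and N = 7.
Check: N=7 gives T = 0.06919 < 0.078; N=6 gives T = 0.0962.

N = 7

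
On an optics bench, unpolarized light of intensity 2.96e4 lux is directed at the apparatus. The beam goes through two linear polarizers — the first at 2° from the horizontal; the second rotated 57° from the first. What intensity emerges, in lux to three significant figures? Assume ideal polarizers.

I ≈ 4390 lux

Unpolarized light through the first polarizer → I₁ = 2.96e4 lux/2 = 1.48e+04 lux, polarized at 2°.
I₂ = I₁ · cos²(57°) = 1.48e+04 · 0.2966 = 4390 lux.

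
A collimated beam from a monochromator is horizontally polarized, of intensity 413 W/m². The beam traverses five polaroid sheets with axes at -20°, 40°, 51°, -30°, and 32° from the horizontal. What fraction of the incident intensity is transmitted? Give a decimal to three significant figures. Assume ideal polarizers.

I₁ = 413 W/m² · cos²(20°) = 364.7 W/m².
I₂ = I₁ · cos²(60°) = 364.7 · 0.25 = 91.17 W/m².
I₃ = I₂ · cos²(11°) = 91.17 · 0.9636 = 87.85 W/m².
I₄ = I₃ · cos²(81°) = 87.85 · 0.02447 = 2.15 W/m².
I₅ = I₄ · cos²(62°) = 2.15 · 0.2204 = 0.4738 W/m².
Transmitted fraction = 0.001147.

I/I₀ ≈ 0.00115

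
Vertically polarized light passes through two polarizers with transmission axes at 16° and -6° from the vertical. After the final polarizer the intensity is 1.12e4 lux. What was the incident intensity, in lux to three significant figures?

I₁ = I₀ cos²(16° − 0°) = I₀ cos²(16°) = 0.924 I₀.
I₂ = I₁ cos²(-6° − 16°) = 0.924 I₀ · cos²(22°) = 0.7944 I₀.
So 1.12e4 lux = 0.7944 I₀, giving I₀ = 1.12e4/0.7944 = 1.41e+04 lux.

I₀ ≈ 1.41e4 lux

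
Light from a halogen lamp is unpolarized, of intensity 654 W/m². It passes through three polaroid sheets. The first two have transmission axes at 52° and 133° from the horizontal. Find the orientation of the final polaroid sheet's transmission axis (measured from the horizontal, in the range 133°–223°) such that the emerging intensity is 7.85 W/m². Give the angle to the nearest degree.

θ ≈ 141°

Unpolarized light through the first polarizer → I₁ = ½ I₀, now polarized at 52°.
I₂ = I₁ cos²(133° − 52°) = 0.5 I₀ · cos²(81°) = 0.01224 I₀.
Target fraction: 7.85 / 654 W/m² = 0.012 of I₀.
Need I₃/I₀ = 0.012, so cos²(θ − 133°) = 0.012 / 0.01224 = 0.981.
θ − 133° = arccos(√0.981) = 7.9°, giving θ ≈ 133 + 7.9 = 140.9°.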